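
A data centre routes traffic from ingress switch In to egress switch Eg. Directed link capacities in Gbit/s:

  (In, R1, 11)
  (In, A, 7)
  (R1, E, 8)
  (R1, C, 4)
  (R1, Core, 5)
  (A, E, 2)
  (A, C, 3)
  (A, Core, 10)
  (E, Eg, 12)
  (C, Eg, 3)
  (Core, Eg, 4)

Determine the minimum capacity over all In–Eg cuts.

Augment In→R1→E→Eg: bottleneck 8, flow now 8.
Augment In→R1→C→Eg: bottleneck 3, flow now 11.
Augment In→A→E→Eg: bottleneck 2, flow now 13.
Augment In→A→Core→Eg: bottleneck 4, flow now 17.
No augmenting path remains; maximum flow = 17.
By max-flow min-cut, the minimum cut capacity equals the max flow.
In the residual graph, reachable from In: {In, R1, A, C, Core}.
Min-cut edges: R1→E (8), A→E (2), C→Eg (3), Core→Eg (4); capacity 8 + 2 + 3 + 4 = 17.

17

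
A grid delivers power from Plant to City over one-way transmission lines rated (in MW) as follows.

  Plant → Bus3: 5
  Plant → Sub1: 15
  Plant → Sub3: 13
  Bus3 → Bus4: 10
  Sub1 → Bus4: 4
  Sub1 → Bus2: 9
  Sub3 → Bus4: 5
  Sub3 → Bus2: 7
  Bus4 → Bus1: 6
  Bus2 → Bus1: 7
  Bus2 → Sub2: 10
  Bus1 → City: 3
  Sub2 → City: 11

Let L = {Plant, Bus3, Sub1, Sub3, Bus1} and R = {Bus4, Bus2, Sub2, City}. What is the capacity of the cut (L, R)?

Edges leaving {Plant, Bus3, Sub1, Sub3, Bus1}: Bus3→Bus4 (10), Sub1→Bus4 (4), Sub1→Bus2 (9), Sub3→Bus4 (5), Sub3→Bus2 (7), Bus1→City (3).
Cut capacity = 10 + 4 + 9 + 5 + 7 + 3 = 38.

38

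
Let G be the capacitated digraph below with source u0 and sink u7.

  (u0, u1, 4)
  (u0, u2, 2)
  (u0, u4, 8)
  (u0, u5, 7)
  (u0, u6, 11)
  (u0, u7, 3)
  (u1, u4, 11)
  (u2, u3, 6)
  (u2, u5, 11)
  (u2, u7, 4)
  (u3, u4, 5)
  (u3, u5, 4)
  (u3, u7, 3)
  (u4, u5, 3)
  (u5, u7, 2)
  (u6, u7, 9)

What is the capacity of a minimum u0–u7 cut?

Augment u0→u7: bottleneck 3, flow now 3.
Augment u0→u2→u7: bottleneck 2, flow now 5.
Augment u0→u5→u7: bottleneck 2, flow now 7.
Augment u0→u6→u7: bottleneck 9, flow now 16.
No augmenting path remains; maximum flow = 16.
By max-flow min-cut, the minimum cut capacity equals the max flow.
In the residual graph, reachable from u0: {u0, u1, u4, u5, u6}.
Min-cut edges: u0→u2 (2), u0→u7 (3), u5→u7 (2), u6→u7 (9); capacity 2 + 3 + 2 + 9 = 16.

16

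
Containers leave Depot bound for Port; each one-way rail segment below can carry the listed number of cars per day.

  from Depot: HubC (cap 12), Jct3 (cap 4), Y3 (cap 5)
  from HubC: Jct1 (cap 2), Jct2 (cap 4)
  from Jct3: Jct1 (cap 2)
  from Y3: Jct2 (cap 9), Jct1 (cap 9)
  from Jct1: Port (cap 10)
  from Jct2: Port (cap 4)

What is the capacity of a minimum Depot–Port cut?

13

Augment Depot→HubC→Jct1→Port: bottleneck 2, flow now 2.
Augment Depot→HubC→Jct2→Port: bottleneck 4, flow now 6.
Augment Depot→Jct3→Jct1→Port: bottleneck 2, flow now 8.
Augment Depot→Y3→Jct1→Port: bottleneck 5, flow now 13.
No augmenting path remains; maximum flow = 13.
By max-flow min-cut, the minimum cut capacity equals the max flow.
In the residual graph, reachable from Depot: {Depot, HubC, Jct3}.
Min-cut edges: Depot→Y3 (5), HubC→Jct1 (2), HubC→Jct2 (4), Jct3→Jct1 (2); capacity 5 + 2 + 4 + 2 = 13.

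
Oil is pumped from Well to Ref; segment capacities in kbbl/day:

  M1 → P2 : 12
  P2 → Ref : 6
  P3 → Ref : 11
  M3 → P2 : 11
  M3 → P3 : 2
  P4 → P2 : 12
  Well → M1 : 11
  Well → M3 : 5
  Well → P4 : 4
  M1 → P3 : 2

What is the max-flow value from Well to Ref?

10

Augment Well→M1→P3→Ref: bottleneck 2, flow now 2.
Augment Well→M1→P2→Ref: bottleneck 6, flow now 8.
Augment Well→M3→P3→Ref: bottleneck 2, flow now 10.
No augmenting path remains; maximum flow = 10.
In the residual graph, reachable from Well: {Well, M1, M3, P4, P2}.
Min-cut edges: M1→P3 (2), M3→P3 (2), P2→Ref (6); capacity 2 + 2 + 6 = 10.
This cut is saturated, so no flow can exceed 10.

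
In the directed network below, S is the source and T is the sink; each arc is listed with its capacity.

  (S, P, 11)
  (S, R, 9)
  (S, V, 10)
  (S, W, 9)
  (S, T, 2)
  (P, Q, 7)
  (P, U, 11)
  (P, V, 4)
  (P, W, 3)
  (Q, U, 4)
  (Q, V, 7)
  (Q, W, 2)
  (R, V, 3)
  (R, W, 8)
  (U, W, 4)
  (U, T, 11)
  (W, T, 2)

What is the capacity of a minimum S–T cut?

15

Augment S→T: bottleneck 2, flow now 2.
Augment S→W→T: bottleneck 2, flow now 4.
Augment S→P→U→T: bottleneck 11, flow now 15.
No augmenting path remains; maximum flow = 15.
By max-flow min-cut, the minimum cut capacity equals the max flow.
In the residual graph, reachable from S: {S, R, V, W}.
Min-cut edges: S→P (11), S→T (2), W→T (2); capacity 11 + 2 + 2 = 15.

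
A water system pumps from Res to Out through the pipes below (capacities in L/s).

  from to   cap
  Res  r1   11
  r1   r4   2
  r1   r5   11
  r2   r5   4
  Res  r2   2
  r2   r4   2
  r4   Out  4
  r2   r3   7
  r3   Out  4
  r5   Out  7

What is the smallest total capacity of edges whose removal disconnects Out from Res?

11

Augment Res→r1→r4→Out: bottleneck 2, flow now 2.
Augment Res→r1→r5→Out: bottleneck 7, flow now 9.
Augment Res→r2→r3→Out: bottleneck 2, flow now 11.
No augmenting path remains; maximum flow = 11.
By max-flow min-cut, the minimum cut capacity equals the max flow.
In the residual graph, reachable from Res: {Res, r1, r5}.
Min-cut edges: Res→r2 (2), r1→r4 (2), r5→Out (7); capacity 2 + 2 + 7 = 11.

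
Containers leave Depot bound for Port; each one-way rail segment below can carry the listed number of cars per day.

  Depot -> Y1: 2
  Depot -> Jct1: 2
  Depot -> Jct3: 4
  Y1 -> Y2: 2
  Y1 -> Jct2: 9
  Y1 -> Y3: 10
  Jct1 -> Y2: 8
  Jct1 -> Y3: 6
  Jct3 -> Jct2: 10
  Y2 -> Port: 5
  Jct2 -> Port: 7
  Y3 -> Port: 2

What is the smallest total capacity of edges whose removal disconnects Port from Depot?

8

Augment Depot→Y1→Y2→Port: bottleneck 2, flow now 2.
Augment Depot→Jct1→Y2→Port: bottleneck 2, flow now 4.
Augment Depot→Jct3→Jct2→Port: bottleneck 4, flow now 8.
No augmenting path remains; maximum flow = 8.
By max-flow min-cut, the minimum cut capacity equals the max flow.
In the residual graph, reachable from Depot: {Depot}.
Min-cut edges: Depot→Y1 (2), Depot→Jct1 (2), Depot→Jct3 (4); capacity 2 + 2 + 4 = 8.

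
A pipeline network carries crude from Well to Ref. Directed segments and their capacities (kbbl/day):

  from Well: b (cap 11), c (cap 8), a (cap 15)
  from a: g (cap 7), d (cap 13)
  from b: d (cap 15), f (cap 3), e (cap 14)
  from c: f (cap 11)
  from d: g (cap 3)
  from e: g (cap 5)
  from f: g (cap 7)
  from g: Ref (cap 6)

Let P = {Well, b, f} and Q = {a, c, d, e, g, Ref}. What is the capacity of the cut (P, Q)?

59

Edges leaving {Well, b, f}: Well→a (15), Well→c (8), b→d (15), b→e (14), f→g (7).
Cut capacity = 15 + 8 + 15 + 14 + 7 = 59.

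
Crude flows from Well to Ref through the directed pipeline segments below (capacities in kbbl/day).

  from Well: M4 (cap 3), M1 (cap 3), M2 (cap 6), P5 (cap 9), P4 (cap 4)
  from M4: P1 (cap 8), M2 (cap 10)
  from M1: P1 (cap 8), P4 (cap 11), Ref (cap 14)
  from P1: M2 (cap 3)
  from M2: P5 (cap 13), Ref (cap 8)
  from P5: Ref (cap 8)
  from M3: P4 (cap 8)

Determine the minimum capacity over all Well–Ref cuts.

19

Augment Well→M1→Ref: bottleneck 3, flow now 3.
Augment Well→M2→Ref: bottleneck 6, flow now 9.
Augment Well→P5→Ref: bottleneck 8, flow now 17.
Augment Well→M4→M2→Ref: bottleneck 2, flow now 19.
No augmenting path remains; maximum flow = 19.
By max-flow min-cut, the minimum cut capacity equals the max flow.
In the residual graph, reachable from Well: {Well, M4, P1, M2, P5, P4}.
Min-cut edges: Well→M1 (3), M2→Ref (8), P5→Ref (8); capacity 3 + 8 + 8 = 19.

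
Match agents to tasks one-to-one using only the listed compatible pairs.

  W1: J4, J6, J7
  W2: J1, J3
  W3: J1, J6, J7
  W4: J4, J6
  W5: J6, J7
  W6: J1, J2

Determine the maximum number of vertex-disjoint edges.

6

Unit-capacity flow: source→left, listed edges, right→sink; max matching = max flow.
Augmenting path W1→J4 (+1); matched 1.
Augmenting path W2→J1 (+1); matched 2.
Augmenting path W3→J6 (+1); matched 3.
Augmenting path W5→J7 (+1); matched 4.
Augmenting path W6→J2 (+1); matched 5.
Augmenting path W4→J6→W3→J1→W2→J3 (+1); matched 6.
No augmenting path remains; maximum matching = 6.
König certificate: {W1, W2, W3, W4, W5, W6} is a vertex cover of size 6 (every listed pair touches it), so no matching can be larger.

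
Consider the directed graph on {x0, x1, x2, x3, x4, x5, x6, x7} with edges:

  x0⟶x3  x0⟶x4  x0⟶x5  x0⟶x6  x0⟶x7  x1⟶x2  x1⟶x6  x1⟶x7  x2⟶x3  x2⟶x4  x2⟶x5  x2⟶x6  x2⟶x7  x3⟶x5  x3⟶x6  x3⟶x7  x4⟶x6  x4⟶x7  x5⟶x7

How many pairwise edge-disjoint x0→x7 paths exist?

4

Assign every edge capacity 1; by Menger, the answer equals the max flow.
Path x0→x7 (+1); total 1.
Path x0→x3→x7 (+1); total 2.
Path x0→x4→x7 (+1); total 3.
Path x0→x5→x7 (+1); total 4.
No residual x0→x7 path; max flow = 4.
Certifying cut of size 4: {x0→x3, x0→x4, x0→x5, x0→x7}.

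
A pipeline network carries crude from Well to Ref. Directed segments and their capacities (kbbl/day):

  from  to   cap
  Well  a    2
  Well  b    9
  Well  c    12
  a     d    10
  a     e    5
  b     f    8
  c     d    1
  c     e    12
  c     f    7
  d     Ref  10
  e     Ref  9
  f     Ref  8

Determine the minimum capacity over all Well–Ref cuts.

Augment Well→a→d→Ref: bottleneck 2, flow now 2.
Augment Well→b→f→Ref: bottleneck 8, flow now 10.
Augment Well→c→d→Ref: bottleneck 1, flow now 11.
Augment Well→c→e→Ref: bottleneck 9, flow now 20.
No augmenting path remains; maximum flow = 20.
By max-flow min-cut, the minimum cut capacity equals the max flow.
In the residual graph, reachable from Well: {Well, b, c, e, f}.
Min-cut edges: Well→a (2), c→d (1), e→Ref (9), f→Ref (8); capacity 2 + 1 + 9 + 8 = 20.

20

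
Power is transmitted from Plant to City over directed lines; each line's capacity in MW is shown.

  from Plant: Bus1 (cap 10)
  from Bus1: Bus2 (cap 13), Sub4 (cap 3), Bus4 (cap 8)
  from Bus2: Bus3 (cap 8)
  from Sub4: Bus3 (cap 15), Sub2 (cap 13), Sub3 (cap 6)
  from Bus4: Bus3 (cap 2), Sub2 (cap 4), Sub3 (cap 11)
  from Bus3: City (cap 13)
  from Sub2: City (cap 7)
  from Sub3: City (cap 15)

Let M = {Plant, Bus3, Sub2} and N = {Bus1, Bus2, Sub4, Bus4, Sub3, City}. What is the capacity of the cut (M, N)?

Edges leaving {Plant, Bus3, Sub2}: Plant→Bus1 (10), Bus3→City (13), Sub2→City (7).
Cut capacity = 10 + 13 + 7 = 30.

30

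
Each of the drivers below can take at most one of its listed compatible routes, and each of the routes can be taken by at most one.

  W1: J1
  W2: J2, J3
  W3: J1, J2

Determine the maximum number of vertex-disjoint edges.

3

Unit-capacity flow: source→left, listed edges, right→sink; max matching = max flow.
Augmenting path W1→J1 (+1); matched 1.
Augmenting path W2→J2 (+1); matched 2.
Augmenting path W3→J2→W2→J3 (+1); matched 3.
No augmenting path remains; maximum matching = 3.
König certificate: {W1, W2, W3} is a vertex cover of size 3 (every listed pair touches it), so no matching can be larger.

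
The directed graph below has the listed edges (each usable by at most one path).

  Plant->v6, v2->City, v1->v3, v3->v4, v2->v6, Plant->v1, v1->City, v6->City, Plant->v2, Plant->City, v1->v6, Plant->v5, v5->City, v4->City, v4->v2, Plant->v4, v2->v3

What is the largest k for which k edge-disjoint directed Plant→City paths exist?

Assign every edge capacity 1; by Menger, the answer equals the max flow.
Path Plant→City (+1); total 1.
Path Plant→v1→City (+1); total 2.
Path Plant→v2→City (+1); total 3.
Path Plant→v4→City (+1); total 4.
Path Plant→v5→City (+1); total 5.
Path Plant→v6→City (+1); total 6.
No residual Plant→City path; max flow = 6.
Certifying cut of size 6: {Plant→City, Plant→v1, Plant→v2, Plant→v4, Plant→v5, Plant→v6}.

6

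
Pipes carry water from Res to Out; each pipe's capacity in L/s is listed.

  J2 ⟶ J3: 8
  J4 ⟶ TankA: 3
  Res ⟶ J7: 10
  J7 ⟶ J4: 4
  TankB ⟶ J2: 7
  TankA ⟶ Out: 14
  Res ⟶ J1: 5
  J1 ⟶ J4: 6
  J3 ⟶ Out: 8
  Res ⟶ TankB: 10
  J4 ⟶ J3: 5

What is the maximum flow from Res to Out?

11

Augment Res→J7→J4→J3→Out: bottleneck 4, flow now 4.
Augment Res→J1→J4→J3→Out: bottleneck 1, flow now 5.
Augment Res→J1→J4→TankA→Out: bottleneck 3, flow now 8.
Augment Res→TankB→J2→J3→Out: bottleneck 3, flow now 11.
No augmenting path remains; maximum flow = 11.
In the residual graph, reachable from Res: {Res, J7, J1, TankB, J4, J2, J3}.
Min-cut edges: J4→TankA (3), J3→Out (8); capacity 3 + 8 = 11.
This cut is saturated, so no flow can exceed 11.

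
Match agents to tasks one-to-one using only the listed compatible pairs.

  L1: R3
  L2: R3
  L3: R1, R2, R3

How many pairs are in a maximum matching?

Unit-capacity flow: source→left, listed edges, right→sink; max matching = max flow.
Augmenting path L1→R3 (+1); matched 1.
Augmenting path L3→R1 (+1); matched 2.
No augmenting path remains; maximum matching = 2.
König certificate: {L3, R3} is a vertex cover of size 2 (every listed pair touches it), so no matching can be larger.

2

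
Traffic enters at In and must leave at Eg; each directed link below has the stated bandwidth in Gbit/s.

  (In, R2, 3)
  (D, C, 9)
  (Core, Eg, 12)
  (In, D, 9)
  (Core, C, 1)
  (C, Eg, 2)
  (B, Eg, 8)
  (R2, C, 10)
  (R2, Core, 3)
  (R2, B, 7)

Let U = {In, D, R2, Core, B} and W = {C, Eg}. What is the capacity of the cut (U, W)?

40

Edges leaving {In, D, R2, Core, B}: D→C (9), R2→C (10), Core→C (1), Core→Eg (12), B→Eg (8).
Cut capacity = 9 + 10 + 1 + 12 + 8 = 40.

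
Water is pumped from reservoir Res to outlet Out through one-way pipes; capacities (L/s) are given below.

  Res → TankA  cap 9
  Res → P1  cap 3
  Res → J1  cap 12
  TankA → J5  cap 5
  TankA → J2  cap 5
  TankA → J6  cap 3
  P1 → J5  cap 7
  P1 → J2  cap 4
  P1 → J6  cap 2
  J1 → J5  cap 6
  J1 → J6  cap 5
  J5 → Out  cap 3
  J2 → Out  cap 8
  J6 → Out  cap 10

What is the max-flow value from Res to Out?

19

Augment Res→TankA→J5→Out: bottleneck 3, flow now 3.
Augment Res→TankA→J2→Out: bottleneck 5, flow now 8.
Augment Res→TankA→J6→Out: bottleneck 1, flow now 9.
Augment Res→P1→J2→Out: bottleneck 3, flow now 12.
Augment Res→J1→J6→Out: bottleneck 5, flow now 17.
Augment Res→J1→J5→TankA→J6→Out: bottleneck 2, flow now 19. (uses reverse residual edge)
No augmenting path remains; maximum flow = 19.
In the residual graph, reachable from Res: {Res, TankA, J1, J5}.
Min-cut edges: Res→P1 (3), TankA→J2 (5), TankA→J6 (3), J1→J6 (5), J5→Out (3); capacity 3 + 5 + 3 + 5 + 3 = 19.
This cut is saturated, so no flow can exceed 19.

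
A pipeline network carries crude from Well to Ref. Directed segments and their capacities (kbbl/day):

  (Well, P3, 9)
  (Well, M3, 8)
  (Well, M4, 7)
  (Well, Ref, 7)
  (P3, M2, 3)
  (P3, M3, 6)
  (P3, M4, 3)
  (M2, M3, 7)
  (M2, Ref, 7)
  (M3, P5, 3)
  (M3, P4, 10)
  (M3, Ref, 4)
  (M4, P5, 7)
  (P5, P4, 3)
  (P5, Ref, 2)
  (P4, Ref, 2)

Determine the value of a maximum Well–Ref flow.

18

Augment Well→Ref: bottleneck 7, flow now 7.
Augment Well→M3→Ref: bottleneck 4, flow now 11.
Augment Well→P3→M2→Ref: bottleneck 3, flow now 14.
Augment Well→M3→P5→Ref: bottleneck 2, flow now 16.
Augment Well→M3→P4→Ref: bottleneck 2, flow now 18.
No augmenting path remains; maximum flow = 18.
In the residual graph, reachable from Well: {Well, P3, M3, M4, P5, P4}.
Min-cut edges: Well→Ref (7), P3→M2 (3), M3→Ref (4), P5→Ref (2), P4→Ref (2); capacity 7 + 3 + 4 + 2 + 2 = 18.
This cut is saturated, so no flow can exceed 18.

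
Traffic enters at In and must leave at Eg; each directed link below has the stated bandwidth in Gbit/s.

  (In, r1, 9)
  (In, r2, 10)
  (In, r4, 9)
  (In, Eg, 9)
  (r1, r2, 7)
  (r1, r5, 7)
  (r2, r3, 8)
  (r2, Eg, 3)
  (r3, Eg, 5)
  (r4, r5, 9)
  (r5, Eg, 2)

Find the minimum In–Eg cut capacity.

19

Augment In→Eg: bottleneck 9, flow now 9.
Augment In→r2→Eg: bottleneck 3, flow now 12.
Augment In→r1→r5→Eg: bottleneck 2, flow now 14.
Augment In→r2→r3→Eg: bottleneck 5, flow now 19.
No augmenting path remains; maximum flow = 19.
By max-flow min-cut, the minimum cut capacity equals the max flow.
In the residual graph, reachable from In: {In, r1, r2, r3, r4, r5}.
Min-cut edges: In→Eg (9), r2→Eg (3), r3→Eg (5), r5→Eg (2); capacity 9 + 3 + 5 + 2 = 19.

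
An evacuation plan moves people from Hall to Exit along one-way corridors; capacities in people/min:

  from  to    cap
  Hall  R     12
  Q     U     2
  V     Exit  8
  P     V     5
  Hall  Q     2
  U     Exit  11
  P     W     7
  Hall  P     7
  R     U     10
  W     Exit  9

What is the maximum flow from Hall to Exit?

18

Augment Hall→P→V→Exit: bottleneck 5, flow now 5.
Augment Hall→P→W→Exit: bottleneck 2, flow now 7.
Augment Hall→Q→U→Exit: bottleneck 2, flow now 9.
Augment Hall→R→U→Exit: bottleneck 9, flow now 18.
No augmenting path remains; maximum flow = 18.
In the residual graph, reachable from Hall: {Hall, Q, R, U}.
Min-cut edges: Hall→P (7), U→Exit (11); capacity 7 + 11 = 18.
This cut is saturated, so no flow can exceed 18.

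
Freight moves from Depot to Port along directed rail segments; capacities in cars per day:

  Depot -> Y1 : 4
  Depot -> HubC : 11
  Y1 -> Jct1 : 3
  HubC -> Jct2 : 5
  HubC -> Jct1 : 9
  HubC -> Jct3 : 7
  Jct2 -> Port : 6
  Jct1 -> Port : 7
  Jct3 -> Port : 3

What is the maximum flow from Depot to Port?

Augment Depot→Y1→Jct1→Port: bottleneck 3, flow now 3.
Augment Depot→HubC→Jct2→Port: bottleneck 5, flow now 8.
Augment Depot→HubC→Jct1→Port: bottleneck 4, flow now 12.
Augment Depot→HubC→Jct3→Port: bottleneck 2, flow now 14.
No augmenting path remains; maximum flow = 14.
In the residual graph, reachable from Depot: {Depot, Y1}.
Min-cut edges: Depot→HubC (11), Y1→Jct1 (3); capacity 11 + 3 = 14.
This cut is saturated, so no flow can exceed 14.

14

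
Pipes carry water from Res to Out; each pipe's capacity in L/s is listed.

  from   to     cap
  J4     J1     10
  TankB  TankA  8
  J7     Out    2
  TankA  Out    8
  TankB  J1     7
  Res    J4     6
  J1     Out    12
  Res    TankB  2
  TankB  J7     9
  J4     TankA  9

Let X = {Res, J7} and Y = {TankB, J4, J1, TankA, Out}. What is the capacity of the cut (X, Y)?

Edges leaving {Res, J7}: Res→TankB (2), Res→J4 (6), J7→Out (2).
Cut capacity = 2 + 6 + 2 = 10.

10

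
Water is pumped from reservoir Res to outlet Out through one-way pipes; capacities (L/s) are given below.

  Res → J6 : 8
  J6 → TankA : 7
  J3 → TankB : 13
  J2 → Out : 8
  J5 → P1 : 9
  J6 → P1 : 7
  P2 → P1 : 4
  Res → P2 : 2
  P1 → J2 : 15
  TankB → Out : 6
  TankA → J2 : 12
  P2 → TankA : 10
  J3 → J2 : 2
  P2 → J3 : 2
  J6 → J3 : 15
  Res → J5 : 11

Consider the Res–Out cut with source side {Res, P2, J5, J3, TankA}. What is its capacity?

Edges leaving {Res, P2, J5, J3, TankA}: Res→J6 (8), P2→P1 (4), J5→P1 (9), J3→J2 (2), J3→TankB (13), TankA→J2 (12).
Cut capacity = 8 + 4 + 9 + 2 + 13 + 12 = 48.

48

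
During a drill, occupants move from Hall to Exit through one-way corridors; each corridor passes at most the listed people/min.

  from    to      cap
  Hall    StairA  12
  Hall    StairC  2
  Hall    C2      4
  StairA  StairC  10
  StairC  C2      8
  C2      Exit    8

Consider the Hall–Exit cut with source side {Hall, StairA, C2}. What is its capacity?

20

Edges leaving {Hall, StairA, C2}: Hall→StairC (2), StairA→StairC (10), C2→Exit (8).
Cut capacity = 2 + 10 + 8 = 20.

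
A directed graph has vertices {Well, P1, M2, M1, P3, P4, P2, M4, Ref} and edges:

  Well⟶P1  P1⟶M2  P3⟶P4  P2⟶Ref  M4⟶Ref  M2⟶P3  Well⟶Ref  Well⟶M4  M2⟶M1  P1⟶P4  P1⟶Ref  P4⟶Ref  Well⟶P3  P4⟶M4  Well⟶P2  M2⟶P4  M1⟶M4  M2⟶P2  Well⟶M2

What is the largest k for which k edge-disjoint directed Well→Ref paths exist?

Assign every edge capacity 1; by Menger, the answer equals the max flow.
Path Well→Ref (+1); total 1.
Path Well→P1→Ref (+1); total 2.
Path Well→P2→Ref (+1); total 3.
Path Well→M4→Ref (+1); total 4.
Path Well→M2→P4→Ref (+1); total 5.
No residual Well→Ref path; max flow = 5.
Certifying cut of size 5: {M4→Ref, P2→Ref, P4→Ref, Well→P1, Well→Ref}.

5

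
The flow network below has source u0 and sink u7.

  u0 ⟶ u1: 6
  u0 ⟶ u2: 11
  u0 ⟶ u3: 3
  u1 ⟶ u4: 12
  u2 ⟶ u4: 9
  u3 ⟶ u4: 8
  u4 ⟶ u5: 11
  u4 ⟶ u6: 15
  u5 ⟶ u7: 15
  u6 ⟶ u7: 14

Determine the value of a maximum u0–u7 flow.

Augment u0→u1→u4→u5→u7: bottleneck 6, flow now 6.
Augment u0→u2→u4→u5→u7: bottleneck 5, flow now 11.
Augment u0→u2→u4→u6→u7: bottleneck 4, flow now 15.
Augment u0→u3→u4→u6→u7: bottleneck 3, flow now 18.
No augmenting path remains; maximum flow = 18.
In the residual graph, reachable from u0: {u0, u2}.
Min-cut edges: u0→u1 (6), u0→u3 (3), u2→u4 (9); capacity 6 + 3 + 9 = 18.
This cut is saturated, so no flow can exceed 18.

18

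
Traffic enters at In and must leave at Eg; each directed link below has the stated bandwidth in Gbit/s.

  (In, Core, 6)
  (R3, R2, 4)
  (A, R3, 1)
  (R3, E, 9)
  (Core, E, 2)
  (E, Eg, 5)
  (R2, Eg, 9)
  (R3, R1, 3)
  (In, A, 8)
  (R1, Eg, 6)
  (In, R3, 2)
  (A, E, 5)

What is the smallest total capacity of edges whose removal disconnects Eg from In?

Augment In→Core→E→Eg: bottleneck 2, flow now 2.
Augment In→A→E→Eg: bottleneck 3, flow now 5.
Augment In→R3→R2→Eg: bottleneck 2, flow now 7.
Augment In→A→R3→R2→Eg: bottleneck 1, flow now 8.
No augmenting path remains; maximum flow = 8.
By max-flow min-cut, the minimum cut capacity equals the max flow.
In the residual graph, reachable from In: {In, Core, A, E}.
Min-cut edges: In→R3 (2), A→R3 (1), E→Eg (5); capacity 2 + 1 + 5 = 8.

8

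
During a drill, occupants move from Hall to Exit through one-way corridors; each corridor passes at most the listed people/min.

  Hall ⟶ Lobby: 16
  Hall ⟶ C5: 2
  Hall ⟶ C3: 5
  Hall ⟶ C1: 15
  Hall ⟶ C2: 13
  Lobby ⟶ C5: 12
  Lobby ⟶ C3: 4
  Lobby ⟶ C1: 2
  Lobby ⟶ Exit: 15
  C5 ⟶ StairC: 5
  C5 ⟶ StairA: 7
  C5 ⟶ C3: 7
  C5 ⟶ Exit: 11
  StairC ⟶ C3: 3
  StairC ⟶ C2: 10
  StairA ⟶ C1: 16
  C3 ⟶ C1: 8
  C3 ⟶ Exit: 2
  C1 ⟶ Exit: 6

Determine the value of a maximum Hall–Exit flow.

26

Augment Hall→Lobby→Exit: bottleneck 15, flow now 15.
Augment Hall→C5→Exit: bottleneck 2, flow now 17.
Augment Hall→C3→Exit: bottleneck 2, flow now 19.
Augment Hall→C1→Exit: bottleneck 6, flow now 25.
Augment Hall→Lobby→C5→Exit: bottleneck 1, flow now 26.
No augmenting path remains; maximum flow = 26.
In the residual graph, reachable from Hall: {Hall, C3, C1, C2}.
Min-cut edges: Hall→Lobby (16), Hall→C5 (2), C3→Exit (2), C1→Exit (6); capacity 16 + 2 + 2 + 6 = 26.
This cut is saturated, so no flow can exceed 26.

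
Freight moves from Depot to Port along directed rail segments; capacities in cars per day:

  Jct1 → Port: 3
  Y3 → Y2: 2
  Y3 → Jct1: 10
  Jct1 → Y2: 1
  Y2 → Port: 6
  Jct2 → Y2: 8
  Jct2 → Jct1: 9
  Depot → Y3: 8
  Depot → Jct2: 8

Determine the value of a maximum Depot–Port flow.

9

Augment Depot→Y3→Y2→Port: bottleneck 2, flow now 2.
Augment Depot→Y3→Jct1→Port: bottleneck 3, flow now 5.
Augment Depot→Jct2→Y2→Port: bottleneck 4, flow now 9.
No augmenting path remains; maximum flow = 9.
In the residual graph, reachable from Depot: {Depot, Y3, Jct2, Y2, Jct1}.
Min-cut edges: Y2→Port (6), Jct1→Port (3); capacity 6 + 3 = 9.
This cut is saturated, so no flow can exceed 9.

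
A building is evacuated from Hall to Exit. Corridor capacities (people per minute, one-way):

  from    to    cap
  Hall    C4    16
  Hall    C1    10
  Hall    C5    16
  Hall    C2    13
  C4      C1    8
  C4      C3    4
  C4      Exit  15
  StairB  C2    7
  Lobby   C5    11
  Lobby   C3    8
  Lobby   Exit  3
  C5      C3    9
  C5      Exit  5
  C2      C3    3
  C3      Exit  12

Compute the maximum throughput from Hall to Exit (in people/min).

Augment Hall→C4→Exit: bottleneck 15, flow now 15.
Augment Hall→C5→Exit: bottleneck 5, flow now 20.
Augment Hall→C4→C3→Exit: bottleneck 1, flow now 21.
Augment Hall→C5→C3→Exit: bottleneck 9, flow now 30.
Augment Hall→C2→C3→Exit: bottleneck 2, flow now 32.
No augmenting path remains; maximum flow = 32.
In the residual graph, reachable from Hall: {Hall, C4, C1, C5, C2, C3}.
Min-cut edges: C4→Exit (15), C5→Exit (5), C3→Exit (12); capacity 15 + 5 + 12 = 32.
This cut is saturated, so no flow can exceed 32.

32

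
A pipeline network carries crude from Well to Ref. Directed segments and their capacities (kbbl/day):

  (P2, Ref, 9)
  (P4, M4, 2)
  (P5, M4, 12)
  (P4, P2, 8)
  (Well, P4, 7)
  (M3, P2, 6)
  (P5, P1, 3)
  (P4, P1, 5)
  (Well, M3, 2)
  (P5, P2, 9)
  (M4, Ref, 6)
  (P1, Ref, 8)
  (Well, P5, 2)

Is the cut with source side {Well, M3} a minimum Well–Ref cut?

No — its capacity is 15, but the minimum cut has capacity 11.

Given cut capacity: 2 + 7 + 6 = 15.
Augment Well→M3→P2→Ref: bottleneck 2, flow now 2.
Augment Well→P5→P1→Ref: bottleneck 2, flow now 4.
Augment Well→P4→P1→Ref: bottleneck 5, flow now 9.
Augment Well→P4→P2→Ref: bottleneck 2, flow now 11.
No augmenting path remains; maximum flow = 11.
In the residual graph, reachable from Well: {Well}.
Min-cut edges: Well→M3 (2), Well→P5 (2), Well→P4 (7); capacity 2 + 2 + 7 = 11.
Cut capacity 15 exceeds the max flow 11, so it is not minimum.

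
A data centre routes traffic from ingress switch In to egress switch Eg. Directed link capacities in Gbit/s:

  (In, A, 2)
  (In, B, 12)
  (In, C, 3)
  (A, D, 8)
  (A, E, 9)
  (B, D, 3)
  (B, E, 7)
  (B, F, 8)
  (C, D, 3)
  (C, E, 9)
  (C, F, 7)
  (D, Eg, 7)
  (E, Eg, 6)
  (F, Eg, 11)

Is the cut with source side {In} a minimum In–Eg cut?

Yes — it is a minimum cut (capacity 17).

Given cut capacity: 2 + 12 + 3 = 17.
Augment In→A→D→Eg: bottleneck 2, flow now 2.
Augment In→B→D→Eg: bottleneck 3, flow now 5.
Augment In→B→E→Eg: bottleneck 6, flow now 11.
Augment In→B→F→Eg: bottleneck 3, flow now 14.
Augment In→C→D→Eg: bottleneck 2, flow now 16.
Augment In→C→F→Eg: bottleneck 1, flow now 17.
No augmenting path remains; maximum flow = 17.
Cut capacity 17 equals the max flow, so it is a minimum cut.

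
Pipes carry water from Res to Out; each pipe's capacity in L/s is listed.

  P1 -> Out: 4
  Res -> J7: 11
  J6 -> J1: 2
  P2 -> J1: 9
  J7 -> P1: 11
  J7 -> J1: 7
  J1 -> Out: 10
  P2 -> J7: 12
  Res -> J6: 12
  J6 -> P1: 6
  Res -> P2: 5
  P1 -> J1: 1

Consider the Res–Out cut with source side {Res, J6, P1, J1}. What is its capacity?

Edges leaving {Res, J6, P1, J1}: Res→P2 (5), Res→J7 (11), P1→Out (4), J1→Out (10).
Cut capacity = 5 + 11 + 4 + 10 = 30.

30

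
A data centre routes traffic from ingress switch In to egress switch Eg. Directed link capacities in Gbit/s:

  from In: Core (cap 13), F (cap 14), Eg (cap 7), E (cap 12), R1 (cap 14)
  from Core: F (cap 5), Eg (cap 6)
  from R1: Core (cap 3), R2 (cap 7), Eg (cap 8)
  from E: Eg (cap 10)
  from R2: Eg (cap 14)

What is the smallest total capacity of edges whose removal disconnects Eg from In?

37

Augment In→Eg: bottleneck 7, flow now 7.
Augment In→Core→Eg: bottleneck 6, flow now 13.
Augment In→R1→Eg: bottleneck 8, flow now 21.
Augment In→E→Eg: bottleneck 10, flow now 31.
Augment In→R1→R2→Eg: bottleneck 6, flow now 37.
No augmenting path remains; maximum flow = 37.
By max-flow min-cut, the minimum cut capacity equals the max flow.
In the residual graph, reachable from In: {In, Core, E, F}.
Min-cut edges: In→R1 (14), In→Eg (7), Core→Eg (6), E→Eg (10); capacity 14 + 7 + 6 + 10 = 37.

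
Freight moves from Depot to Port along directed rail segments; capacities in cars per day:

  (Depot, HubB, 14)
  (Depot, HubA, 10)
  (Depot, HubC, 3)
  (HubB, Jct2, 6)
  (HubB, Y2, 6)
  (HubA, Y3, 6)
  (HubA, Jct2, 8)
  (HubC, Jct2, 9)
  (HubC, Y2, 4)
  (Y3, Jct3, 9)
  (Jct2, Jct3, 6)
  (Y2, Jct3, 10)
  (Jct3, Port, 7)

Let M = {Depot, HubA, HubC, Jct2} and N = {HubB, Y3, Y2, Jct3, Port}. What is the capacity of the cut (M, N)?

Edges leaving {Depot, HubA, HubC, Jct2}: Depot→HubB (14), HubA→Y3 (6), HubC→Y2 (4), Jct2→Jct3 (6).
Cut capacity = 14 + 6 + 4 + 6 = 30.

30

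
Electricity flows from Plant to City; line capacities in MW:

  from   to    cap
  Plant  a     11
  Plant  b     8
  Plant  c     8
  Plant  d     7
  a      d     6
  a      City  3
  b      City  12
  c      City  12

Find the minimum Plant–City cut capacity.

Augment Plant→a→City: bottleneck 3, flow now 3.
Augment Plant→b→City: bottleneck 8, flow now 11.
Augment Plant→c→City: bottleneck 8, flow now 19.
No augmenting path remains; maximum flow = 19.
By max-flow min-cut, the minimum cut capacity equals the max flow.
In the residual graph, reachable from Plant: {Plant, a, d}.
Min-cut edges: Plant→b (8), Plant→c (8), a→City (3); capacity 8 + 8 + 3 = 19.

19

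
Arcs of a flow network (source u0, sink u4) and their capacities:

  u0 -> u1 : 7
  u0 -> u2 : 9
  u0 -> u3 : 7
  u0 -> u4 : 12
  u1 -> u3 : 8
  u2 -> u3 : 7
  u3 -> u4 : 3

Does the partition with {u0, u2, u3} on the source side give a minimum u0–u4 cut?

No — its capacity is 22, but the minimum cut has capacity 15.

Given cut capacity: 7 + 12 + 3 = 22.
Augment u0→u4: bottleneck 12, flow now 12.
Augment u0→u3→u4: bottleneck 3, flow now 15.
No augmenting path remains; maximum flow = 15.
In the residual graph, reachable from u0: {u0, u1, u2, u3}.
Min-cut edges: u0→u4 (12), u3→u4 (3); capacity 12 + 3 = 15.
Cut capacity 22 exceeds the max flow 15, so it is not minimum.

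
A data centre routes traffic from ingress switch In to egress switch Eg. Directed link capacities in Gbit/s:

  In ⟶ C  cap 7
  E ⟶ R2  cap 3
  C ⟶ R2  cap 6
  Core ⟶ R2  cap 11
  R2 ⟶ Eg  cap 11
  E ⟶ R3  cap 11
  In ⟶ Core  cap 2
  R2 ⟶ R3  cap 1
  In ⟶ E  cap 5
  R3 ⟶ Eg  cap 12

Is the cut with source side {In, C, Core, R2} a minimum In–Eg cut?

Given cut capacity: 5 + 1 + 11 = 17.
Augment In→C→R2→Eg: bottleneck 6, flow now 6.
Augment In→E→R3→Eg: bottleneck 5, flow now 11.
Augment In→Core→R2→Eg: bottleneck 2, flow now 13.
No augmenting path remains; maximum flow = 13.
In the residual graph, reachable from In: {In, C}.
Min-cut edges: In→E (5), In→Core (2), C→R2 (6); capacity 5 + 2 + 6 = 13.
Cut capacity 17 exceeds the max flow 13, so it is not minimum.

No — its capacity is 17, but the minimum cut has capacity 13.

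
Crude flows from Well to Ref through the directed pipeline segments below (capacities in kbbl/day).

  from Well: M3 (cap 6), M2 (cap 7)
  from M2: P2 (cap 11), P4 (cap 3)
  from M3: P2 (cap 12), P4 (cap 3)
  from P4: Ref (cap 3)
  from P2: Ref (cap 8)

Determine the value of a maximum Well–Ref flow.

11

Augment Well→M2→P4→Ref: bottleneck 3, flow now 3.
Augment Well→M2→P2→Ref: bottleneck 4, flow now 7.
Augment Well→M3→P2→Ref: bottleneck 4, flow now 11.
No augmenting path remains; maximum flow = 11.
In the residual graph, reachable from Well: {Well, M2, M3, P4, P2}.
Min-cut edges: P4→Ref (3), P2→Ref (8); capacity 3 + 8 = 11.
This cut is saturated, so no flow can exceed 11.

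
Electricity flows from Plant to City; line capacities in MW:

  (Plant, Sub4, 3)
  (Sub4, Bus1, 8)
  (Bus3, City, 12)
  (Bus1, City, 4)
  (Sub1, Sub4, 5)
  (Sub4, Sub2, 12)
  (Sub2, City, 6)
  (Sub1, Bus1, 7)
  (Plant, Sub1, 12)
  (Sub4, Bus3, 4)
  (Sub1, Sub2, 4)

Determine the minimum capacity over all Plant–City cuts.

Augment Plant→Sub1→Bus1→City: bottleneck 4, flow now 4.
Augment Plant→Sub1→Sub2→City: bottleneck 4, flow now 8.
Augment Plant→Sub4→Bus3→City: bottleneck 3, flow now 11.
Augment Plant→Sub1→Sub4→Bus3→City: bottleneck 1, flow now 12.
Augment Plant→Sub1→Sub4→Sub2→City: bottleneck 2, flow now 14.
No augmenting path remains; maximum flow = 14.
By max-flow min-cut, the minimum cut capacity equals the max flow.
In the residual graph, reachable from Plant: {Plant, Sub1, Sub4, Bus1, Sub2}.
Min-cut edges: Sub4→Bus3 (4), Bus1→City (4), Sub2→City (6); capacity 4 + 4 + 6 = 14.

14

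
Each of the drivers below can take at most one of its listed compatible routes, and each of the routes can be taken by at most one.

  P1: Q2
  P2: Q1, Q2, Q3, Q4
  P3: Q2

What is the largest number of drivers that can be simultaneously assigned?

Unit-capacity flow: source→left, listed edges, right→sink; max matching = max flow.
Augmenting path P1→Q2 (+1); matched 1.
Augmenting path P2→Q1 (+1); matched 2.
No augmenting path remains; maximum matching = 2.
König certificate: {P2, Q2} is a vertex cover of size 2 (every listed pair touches it), so no matching can be larger.

2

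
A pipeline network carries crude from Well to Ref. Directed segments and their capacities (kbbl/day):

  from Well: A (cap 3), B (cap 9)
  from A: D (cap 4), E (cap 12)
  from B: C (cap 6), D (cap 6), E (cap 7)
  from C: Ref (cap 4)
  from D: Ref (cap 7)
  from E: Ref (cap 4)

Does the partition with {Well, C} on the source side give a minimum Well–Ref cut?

Given cut capacity: 3 + 9 + 4 = 16.
Augment Well→A→D→Ref: bottleneck 3, flow now 3.
Augment Well→B→C→Ref: bottleneck 4, flow now 7.
Augment Well→B→D→Ref: bottleneck 4, flow now 11.
Augment Well→B→E→Ref: bottleneck 1, flow now 12.
No augmenting path remains; maximum flow = 12.
In the residual graph, reachable from Well: {Well}.
Min-cut edges: Well→A (3), Well→B (9); capacity 3 + 9 = 12.
Cut capacity 16 exceeds the max flow 12, so it is not minimum.

No — its capacity is 16, but the minimum cut has capacity 12.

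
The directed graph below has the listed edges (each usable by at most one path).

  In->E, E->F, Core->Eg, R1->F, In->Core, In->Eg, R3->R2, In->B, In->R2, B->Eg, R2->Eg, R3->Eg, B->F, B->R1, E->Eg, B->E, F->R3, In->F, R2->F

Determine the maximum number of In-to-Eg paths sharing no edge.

Assign every edge capacity 1; by Menger, the answer equals the max flow.
Path In→Eg (+1); total 1.
Path In→Core→Eg (+1); total 2.
Path In→B→Eg (+1); total 3.
Path In→E→Eg (+1); total 4.
Path In→R2→Eg (+1); total 5.
Path In→F→R3→Eg (+1); total 6.
No residual In→Eg path; max flow = 6.
Certifying cut of size 6: {In→B, In→Core, In→E, In→Eg, In→F, In→R2}.

6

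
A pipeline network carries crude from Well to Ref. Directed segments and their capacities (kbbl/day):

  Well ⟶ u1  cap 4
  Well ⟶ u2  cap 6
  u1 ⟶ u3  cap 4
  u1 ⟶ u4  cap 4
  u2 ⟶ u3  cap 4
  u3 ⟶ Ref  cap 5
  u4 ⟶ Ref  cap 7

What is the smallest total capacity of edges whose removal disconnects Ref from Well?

8

Augment Well→u1→u3→Ref: bottleneck 4, flow now 4.
Augment Well→u2→u3→Ref: bottleneck 1, flow now 5.
Augment Well→u2→u3→u1→u4→Ref: bottleneck 3, flow now 8. (uses reverse residual edge)
No augmenting path remains; maximum flow = 8.
By max-flow min-cut, the minimum cut capacity equals the max flow.
In the residual graph, reachable from Well: {Well, u2}.
Min-cut edges: Well→u1 (4), u2→u3 (4); capacity 4 + 4 = 8.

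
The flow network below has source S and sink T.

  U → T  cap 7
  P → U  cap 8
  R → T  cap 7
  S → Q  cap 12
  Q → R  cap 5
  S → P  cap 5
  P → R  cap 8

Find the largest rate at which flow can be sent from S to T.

Augment S→P→R→T: bottleneck 5, flow now 5.
Augment S→Q→R→T: bottleneck 2, flow now 7.
Augment S→Q→R→P→U→T: bottleneck 3, flow now 10. (uses reverse residual edge)
No augmenting path remains; maximum flow = 10.
In the residual graph, reachable from S: {S, Q}.
Min-cut edges: S→P (5), Q→R (5); capacity 5 + 5 = 10.
This cut is saturated, so no flow can exceed 10.

10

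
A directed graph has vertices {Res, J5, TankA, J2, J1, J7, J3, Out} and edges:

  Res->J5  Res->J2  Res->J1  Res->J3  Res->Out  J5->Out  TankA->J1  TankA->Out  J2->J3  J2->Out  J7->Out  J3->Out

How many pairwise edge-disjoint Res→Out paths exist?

Assign every edge capacity 1; by Menger, the answer equals the max flow.
Path Res→Out (+1); total 1.
Path Res→J5→Out (+1); total 2.
Path Res→J2→Out (+1); total 3.
Path Res→J3→Out (+1); total 4.
No residual Res→Out path; max flow = 4.
Certifying cut of size 4: {Res→J2, Res→J3, Res→J5, Res→Out}.

4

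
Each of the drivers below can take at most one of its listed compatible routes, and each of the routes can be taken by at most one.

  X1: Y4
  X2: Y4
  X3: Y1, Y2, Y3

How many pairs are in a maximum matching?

2

Unit-capacity flow: source→left, listed edges, right→sink; max matching = max flow.
Augmenting path X1→Y4 (+1); matched 1.
Augmenting path X3→Y1 (+1); matched 2.
No augmenting path remains; maximum matching = 2.
König certificate: {X3, Y4} is a vertex cover of size 2 (every listed pair touches it), so no matching can be larger.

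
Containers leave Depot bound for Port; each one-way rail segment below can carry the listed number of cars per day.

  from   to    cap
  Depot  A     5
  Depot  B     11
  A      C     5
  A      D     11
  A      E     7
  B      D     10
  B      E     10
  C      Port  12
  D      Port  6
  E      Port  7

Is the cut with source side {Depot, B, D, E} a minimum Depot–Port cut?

No — its capacity is 18, but the minimum cut has capacity 16.

Given cut capacity: 5 + 6 + 7 = 18.
Augment Depot→A→C→Port: bottleneck 5, flow now 5.
Augment Depot→B→D→Port: bottleneck 6, flow now 11.
Augment Depot→B→E→Port: bottleneck 5, flow now 16.
No augmenting path remains; maximum flow = 16.
In the residual graph, reachable from Depot: {Depot}.
Min-cut edges: Depot→A (5), Depot→B (11); capacity 5 + 11 = 16.
Cut capacity 18 exceeds the max flow 16, so it is not minimum.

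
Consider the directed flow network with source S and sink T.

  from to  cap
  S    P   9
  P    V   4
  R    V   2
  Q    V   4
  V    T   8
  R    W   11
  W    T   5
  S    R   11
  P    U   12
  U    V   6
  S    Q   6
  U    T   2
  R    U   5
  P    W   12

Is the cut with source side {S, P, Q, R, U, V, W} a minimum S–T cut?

Yes — it is a minimum cut (capacity 15).

Given cut capacity: 2 + 8 + 5 = 15.
Augment S→P→U→T: bottleneck 2, flow now 2.
Augment S→P→V→T: bottleneck 4, flow now 6.
Augment S→P→W→T: bottleneck 3, flow now 9.
Augment S→Q→V→T: bottleneck 4, flow now 13.
Augment S→R→W→T: bottleneck 2, flow now 15.
No augmenting path remains; maximum flow = 15.
Cut capacity 15 equals the max flow, so it is a minimum cut.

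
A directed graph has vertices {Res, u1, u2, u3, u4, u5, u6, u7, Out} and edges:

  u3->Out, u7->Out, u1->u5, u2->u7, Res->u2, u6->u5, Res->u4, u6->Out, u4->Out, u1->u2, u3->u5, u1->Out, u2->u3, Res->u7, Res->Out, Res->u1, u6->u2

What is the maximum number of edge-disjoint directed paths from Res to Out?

Assign every edge capacity 1; by Menger, the answer equals the max flow.
Path Res→Out (+1); total 1.
Path Res→u1→Out (+1); total 2.
Path Res→u4→Out (+1); total 3.
Path Res→u7→Out (+1); total 4.
Path Res→u2→u3→Out (+1); total 5.
No residual Res→Out path; max flow = 5.
Certifying cut of size 5: {Res→Out, Res→u1, Res→u2, Res→u4, Res→u7}.

5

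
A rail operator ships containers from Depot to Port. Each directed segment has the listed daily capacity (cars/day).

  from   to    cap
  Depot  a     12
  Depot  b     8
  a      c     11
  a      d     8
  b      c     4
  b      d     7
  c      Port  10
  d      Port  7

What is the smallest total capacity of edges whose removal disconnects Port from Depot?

Augment Depot→a→c→Port: bottleneck 10, flow now 10.
Augment Depot→a→d→Port: bottleneck 2, flow now 12.
Augment Depot→b→d→Port: bottleneck 5, flow now 17.
No augmenting path remains; maximum flow = 17.
By max-flow min-cut, the minimum cut capacity equals the max flow.
In the residual graph, reachable from Depot: {Depot, a, b, c, d}.
Min-cut edges: c→Port (10), d→Port (7); capacity 10 + 7 = 17.

17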